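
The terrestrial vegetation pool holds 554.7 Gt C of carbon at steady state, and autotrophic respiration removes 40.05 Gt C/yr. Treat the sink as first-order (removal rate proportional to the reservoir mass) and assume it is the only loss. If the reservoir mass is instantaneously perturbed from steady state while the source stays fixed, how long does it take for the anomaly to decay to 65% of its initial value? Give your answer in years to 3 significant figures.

For a linear reservoir the anomaly decays as exp(−t/τ) with τ = M/F = 554.7/40.05 = 13.85 yr.
exp(−t/τ) = 0.65 ⇒ t = −τ ln(0.65) = 13.85 × 0.4308 = 5.966 yr.

5.97 yr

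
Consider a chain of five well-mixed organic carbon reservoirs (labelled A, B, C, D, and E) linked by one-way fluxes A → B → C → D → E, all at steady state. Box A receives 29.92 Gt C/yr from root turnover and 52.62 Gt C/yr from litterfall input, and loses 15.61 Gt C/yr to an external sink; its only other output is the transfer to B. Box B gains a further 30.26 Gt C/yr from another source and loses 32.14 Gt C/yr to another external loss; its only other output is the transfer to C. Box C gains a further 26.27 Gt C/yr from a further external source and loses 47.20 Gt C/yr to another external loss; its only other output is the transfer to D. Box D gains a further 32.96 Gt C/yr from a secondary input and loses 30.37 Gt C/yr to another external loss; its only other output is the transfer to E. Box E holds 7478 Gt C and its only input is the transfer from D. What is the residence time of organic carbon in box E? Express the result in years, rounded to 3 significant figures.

160 yr

Box A: F(A→B) = (29.92 + 52.62) − 15.61 = 66.930 Gt C/yr.
Box B: F(B→C) = (66.930 + 30.26) − 32.14 = 65.050 Gt C/yr.
Box C: F(C→D) = (65.050 + 26.27) − 47.20 = 44.120 Gt C/yr.
Box D: F(D→E) = (44.120 + 32.96) − 30.37 = 46.710 Gt C/yr.
Box E throughput = its input = 46.710 Gt C/yr; τ = 7478 / 46.710 = 160.1 yr.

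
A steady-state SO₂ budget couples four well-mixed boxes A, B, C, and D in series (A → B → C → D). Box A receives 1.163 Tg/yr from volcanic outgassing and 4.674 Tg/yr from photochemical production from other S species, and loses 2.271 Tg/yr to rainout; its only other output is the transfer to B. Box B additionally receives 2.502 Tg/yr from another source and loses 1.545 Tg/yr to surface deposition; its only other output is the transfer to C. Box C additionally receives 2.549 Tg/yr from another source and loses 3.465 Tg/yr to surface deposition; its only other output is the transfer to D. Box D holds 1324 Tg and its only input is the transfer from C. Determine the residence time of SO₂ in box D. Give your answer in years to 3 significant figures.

367 yr

Box A: F(A→B) = (1.163 + 4.674) − 2.271 = 3.5660 Tg/yr.
Box B: F(B→C) = (3.5660 + 2.502) − 1.545 = 4.5230 Tg/yr.
Box C: F(C→D) = (4.5230 + 2.549) − 3.465 = 3.6070 Tg/yr.
Box D throughput = its input = 3.6070 Tg/yr; τ = 1324 / 3.6070 = 367.1 yr.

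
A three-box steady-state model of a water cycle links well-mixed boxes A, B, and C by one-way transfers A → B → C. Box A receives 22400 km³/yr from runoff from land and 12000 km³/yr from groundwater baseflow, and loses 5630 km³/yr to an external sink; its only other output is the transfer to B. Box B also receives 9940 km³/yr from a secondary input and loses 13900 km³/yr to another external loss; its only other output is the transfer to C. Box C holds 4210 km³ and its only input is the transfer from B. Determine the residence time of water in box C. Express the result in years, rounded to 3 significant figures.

0.170 yr

Box A: F(A→B) = (22400 + 12000) − 5630 = 28770 km³/yr.
Box B: F(B→C) = (28770 + 9940) − 13900 = 24810 km³/yr.
Box C throughput = its input = 24810 km³/yr; τ = 4210 / 24810 = 0.1697 yr.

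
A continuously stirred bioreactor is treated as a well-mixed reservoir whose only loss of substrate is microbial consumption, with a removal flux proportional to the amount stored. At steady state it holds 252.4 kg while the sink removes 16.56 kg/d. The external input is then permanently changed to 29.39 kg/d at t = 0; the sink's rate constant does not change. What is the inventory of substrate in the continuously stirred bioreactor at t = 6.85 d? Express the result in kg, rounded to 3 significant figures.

Residence time τ = M₀/F₀ = 15.24 d. The eventual steady state is M_∞ = M₀·(F₁/F₀) = 252.4 × 29.39/16.56 = 447.95 kg.
The anomaly ΔM(t) = M(t) − M_∞ decays as ΔM₀·e^(−t/τ) with ΔM₀ = 252.4 − 447.95 = −195.5 kg.
At t = 6.85 d, e^(−t/τ) = e^(−0.4494) = 0.6380, so ΔM = −124.8 kg and M = 447.95 − 124.8 = 323.19 kg.

323 kg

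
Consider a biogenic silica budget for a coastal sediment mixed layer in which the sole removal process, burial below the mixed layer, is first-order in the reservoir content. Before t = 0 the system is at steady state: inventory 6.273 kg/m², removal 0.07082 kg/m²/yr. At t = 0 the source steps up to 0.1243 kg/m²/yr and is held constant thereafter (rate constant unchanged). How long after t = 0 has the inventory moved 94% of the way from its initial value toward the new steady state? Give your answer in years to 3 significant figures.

249 yr

τ = M₀/F₀ = 6.273/0.07082 = 88.58 yr.
The remaining gap fraction is e^(−t/τ); 94% covered ⇒ e^(−t/τ) = 0.0600.
t = −τ ln(0.0600) = 88.58 × 2.813 = 249.2 yr.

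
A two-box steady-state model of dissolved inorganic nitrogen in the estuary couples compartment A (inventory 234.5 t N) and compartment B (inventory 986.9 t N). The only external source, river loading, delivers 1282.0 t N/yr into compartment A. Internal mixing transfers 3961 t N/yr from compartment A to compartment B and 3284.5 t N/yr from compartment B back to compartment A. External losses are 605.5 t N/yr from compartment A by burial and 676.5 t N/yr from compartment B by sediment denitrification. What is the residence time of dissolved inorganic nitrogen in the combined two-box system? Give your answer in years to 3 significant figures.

Residence time in the combined system uses the total inventory and the total *external* removal — internal exchanges between the two boxes cancel.
M_total = 234.5 + 986.9 = 1221.4 t N.
ΣF_external_out = 605.5 + 676.5 = 1282.0 t N/yr.
τ = M_total / ΣF_ext = 1221.4 / 1282.0 = 0.9527 yr.

0.953 yr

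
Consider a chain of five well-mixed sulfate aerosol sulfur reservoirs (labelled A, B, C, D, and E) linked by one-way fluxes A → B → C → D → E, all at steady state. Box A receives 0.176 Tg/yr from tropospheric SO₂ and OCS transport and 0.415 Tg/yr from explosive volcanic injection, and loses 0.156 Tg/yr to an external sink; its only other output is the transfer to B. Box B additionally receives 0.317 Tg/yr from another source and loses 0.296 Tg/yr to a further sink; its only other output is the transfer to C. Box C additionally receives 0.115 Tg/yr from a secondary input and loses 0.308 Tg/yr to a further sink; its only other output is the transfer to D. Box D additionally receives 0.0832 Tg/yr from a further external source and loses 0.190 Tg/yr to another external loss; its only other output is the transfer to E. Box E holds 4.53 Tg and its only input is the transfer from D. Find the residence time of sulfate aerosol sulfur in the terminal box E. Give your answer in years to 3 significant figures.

Box A: F(A→B) = (0.176 + 0.415) − 0.156 = 0.43500 Tg/yr.
Box B: F(B→C) = (0.43500 + 0.317) − 0.296 = 0.45600 Tg/yr.
Box C: F(C→D) = (0.45600 + 0.115) − 0.308 = 0.26300 Tg/yr.
Box D: F(D→E) = (0.26300 + 0.0832) − 0.190 = 0.15620 Tg/yr.
Box E throughput = its input = 0.15620 Tg/yr; τ = 4.53 / 0.15620 = 29.00 yr.

29.0 yr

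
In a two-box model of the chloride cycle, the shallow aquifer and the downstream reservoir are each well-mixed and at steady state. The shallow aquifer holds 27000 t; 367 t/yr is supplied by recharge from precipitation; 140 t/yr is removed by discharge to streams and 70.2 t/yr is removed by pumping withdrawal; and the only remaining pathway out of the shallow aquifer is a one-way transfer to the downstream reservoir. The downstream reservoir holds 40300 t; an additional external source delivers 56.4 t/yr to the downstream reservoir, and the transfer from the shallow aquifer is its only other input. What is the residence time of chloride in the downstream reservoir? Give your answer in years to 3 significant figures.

Balance the shallow aquifer: ΣF_in = 367.00 t/yr.
Transfer to the downstream reservoir = ΣF_in − (140 + 70.2) = 156.80 t/yr.
Total input to the downstream reservoir = 156.80 + 56.4 = 213.20 t/yr; at steady state this equals its total output.
τ = M / F = 40300 / 213.20 = 189.0 yr.

189 yr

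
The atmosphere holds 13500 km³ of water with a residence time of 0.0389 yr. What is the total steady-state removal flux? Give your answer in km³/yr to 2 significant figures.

F = M / τ = 13500 / 0.0389 = 347000 km³/yr.

350000 km³/yr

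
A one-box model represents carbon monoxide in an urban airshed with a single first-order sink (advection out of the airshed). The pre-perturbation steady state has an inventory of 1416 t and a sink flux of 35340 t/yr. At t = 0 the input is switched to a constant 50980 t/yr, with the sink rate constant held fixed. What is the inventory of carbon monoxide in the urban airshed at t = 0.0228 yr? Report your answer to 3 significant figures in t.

1690 t

Residence time τ = M₀/F₀ = 0.04007 yr. The eventual steady state is M_∞ = M₀·(F₁/F₀) = 1416 × 50980/35340 = 2042.7 t.
The anomaly ΔM(t) = M(t) − M_∞ decays as ΔM₀·e^(−t/τ) with ΔM₀ = 1416 − 2042.7 = −626.7 t.
At t = 0.0228 yr, e^(−t/τ) = e^(−0.5690) = 0.5661, so ΔM = −354.7 t and M = 2042.7 − 354.7 = 1687.9 t.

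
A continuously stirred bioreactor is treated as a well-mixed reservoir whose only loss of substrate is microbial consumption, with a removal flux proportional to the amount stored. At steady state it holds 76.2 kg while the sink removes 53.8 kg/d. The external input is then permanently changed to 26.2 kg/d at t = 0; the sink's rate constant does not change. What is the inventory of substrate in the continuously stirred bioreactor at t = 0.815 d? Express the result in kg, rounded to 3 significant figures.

59.1 kg

τ = M₀/F₀ = 76.2/53.8 = 1.416 d; rate constant k = 1/τ.
New steady state M_∞ = F₁/k = F₁·τ = 26.2 × 1.416 = 37.109 kg.
M(t) = M_∞ + (M₀ − M_∞)·e^(−t/τ); t/τ = 0.815/1.416 = 0.5754, so e^(−t/τ) = 0.5625.
M(t) = 37.109 + 39.09 × 0.5625 = 59.096 kg.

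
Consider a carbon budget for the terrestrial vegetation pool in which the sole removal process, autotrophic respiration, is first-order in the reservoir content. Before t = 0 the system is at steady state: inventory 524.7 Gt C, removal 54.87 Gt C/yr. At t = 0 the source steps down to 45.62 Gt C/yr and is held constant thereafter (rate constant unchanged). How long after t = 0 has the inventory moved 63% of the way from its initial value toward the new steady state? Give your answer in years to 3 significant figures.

τ = M₀/F₀ = 524.7/54.87 = 9.563 yr.
The remaining gap fraction is e^(−t/τ); 63% covered ⇒ e^(−t/τ) = 0.370.
t = −τ ln(0.370) = 9.563 × 0.9943 = 9.508 yr.

9.51 yr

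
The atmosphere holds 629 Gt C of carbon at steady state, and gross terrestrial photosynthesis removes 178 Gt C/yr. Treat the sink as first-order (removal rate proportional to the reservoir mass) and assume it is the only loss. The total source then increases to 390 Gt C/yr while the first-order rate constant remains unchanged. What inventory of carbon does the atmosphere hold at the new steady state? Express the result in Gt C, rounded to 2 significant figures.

1400 Gt C

Rate constant k = F/M = 178 / 629 = 0.2830 yr⁻¹.
At the new steady state, source = k·M_new ⇒ M_new = 390 / 0.2830 = 1378 Gt C.
(Equivalently M_new = M × F_new/F_old = 629 × 390/178.)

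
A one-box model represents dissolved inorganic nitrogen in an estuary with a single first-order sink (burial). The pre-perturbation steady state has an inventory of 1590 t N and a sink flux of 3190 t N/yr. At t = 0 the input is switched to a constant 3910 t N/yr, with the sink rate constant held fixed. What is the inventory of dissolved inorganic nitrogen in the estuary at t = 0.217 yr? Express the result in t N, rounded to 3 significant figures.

1720 t N

The sink rate constant is k = F₀/M₀ = 3190/1590 = 2.006 yr⁻¹.
Solving dM/dt = F₁ − kM with M(0) = M₀ gives M(t) = F₁/k + (M₀ − F₁/k)·e^(−kt).
F₁/k = 3910/2.006 = 1948.9 t N; kt = 2.006 × 0.217 = 0.4354, e^(−kt) = 0.6470.
M(0.217) = 1948.9 + (1590 − 1948.9) × 0.6470 = 1948.9 − 232.2 = 1716.7 t N.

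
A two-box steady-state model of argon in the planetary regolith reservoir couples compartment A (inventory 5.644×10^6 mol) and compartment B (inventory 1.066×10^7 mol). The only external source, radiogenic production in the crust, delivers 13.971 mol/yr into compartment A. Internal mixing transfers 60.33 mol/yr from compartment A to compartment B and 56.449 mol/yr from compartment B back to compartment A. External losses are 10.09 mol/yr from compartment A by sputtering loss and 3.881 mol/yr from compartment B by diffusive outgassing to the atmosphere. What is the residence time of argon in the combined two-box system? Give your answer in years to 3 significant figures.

For the system as a whole, the A↔B exchange is internal and contributes nothing to the throughput; only the external sinks remove mass.
M_total = 5.644×10^6 + 1.066×10^7 = 1.6304×10^7 mol.
ΣF_external_out = 10.09 + 3.881 = 13.971 mol/yr.
τ = M_total / ΣF_ext = 1.6304×10^7 / 13.971 = 1.167×10^6 yr.

1.17×10^6 yr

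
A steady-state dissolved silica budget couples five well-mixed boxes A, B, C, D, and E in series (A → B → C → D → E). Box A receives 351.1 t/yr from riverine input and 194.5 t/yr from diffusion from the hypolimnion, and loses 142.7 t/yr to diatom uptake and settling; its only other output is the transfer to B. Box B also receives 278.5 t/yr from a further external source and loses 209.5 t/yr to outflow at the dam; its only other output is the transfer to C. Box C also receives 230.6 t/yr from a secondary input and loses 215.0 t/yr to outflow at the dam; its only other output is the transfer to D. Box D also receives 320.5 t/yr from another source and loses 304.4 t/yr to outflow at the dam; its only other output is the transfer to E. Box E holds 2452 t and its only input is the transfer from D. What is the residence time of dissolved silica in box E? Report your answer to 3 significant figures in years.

4.87 yr

Box A: F(A→B) = (351.1 + 194.5) − 142.7 = 402.90 t/yr.
Box B: F(B→C) = (402.90 + 278.5) − 209.5 = 471.90 t/yr.
Box C: F(C→D) = (471.90 + 230.6) − 215.0 = 487.50 t/yr.
Box D: F(D→E) = (487.50 + 320.5) − 304.4 = 503.60 t/yr.
Box E throughput = its input = 503.60 t/yr; τ = 2452 / 503.60 = 4.869 yr.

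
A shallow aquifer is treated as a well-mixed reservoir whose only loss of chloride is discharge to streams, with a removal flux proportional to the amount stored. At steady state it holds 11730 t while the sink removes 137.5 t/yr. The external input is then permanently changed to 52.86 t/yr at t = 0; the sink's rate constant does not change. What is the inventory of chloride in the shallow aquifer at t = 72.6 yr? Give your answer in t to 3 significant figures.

7590 t

The sink rate constant is k = F₀/M₀ = 137.5/11730 = 0.01172 yr⁻¹.
Solving dM/dt = F₁ − kM with M(0) = M₀ gives M(t) = F₁/k + (M₀ − F₁/k)·e^(−kt).
F₁/k = 52.86/0.01172 = 4509.4 t; kt = 0.01172 × 72.6 = 0.8510, e^(−kt) = 0.4270.
M(72.6) = 4509.4 + (11730 − 4509.4) × 0.4270 = 4509.4 + 3083 = 7592.5 t.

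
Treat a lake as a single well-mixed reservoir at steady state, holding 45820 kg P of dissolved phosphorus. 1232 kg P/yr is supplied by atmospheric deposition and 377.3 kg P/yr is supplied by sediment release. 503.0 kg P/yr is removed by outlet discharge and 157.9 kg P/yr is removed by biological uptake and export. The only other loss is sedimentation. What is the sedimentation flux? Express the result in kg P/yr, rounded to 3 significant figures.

At steady state ΣF_in = ΣF_out.
ΣF_in = 1232 + 377.3 = 1609.3 kg P/yr.
Sedimentation flux = ΣF_in − (503.0 + 157.9) = 1609.3 − 660.9 = 948.4 kg P/yr.

948 kg P/yr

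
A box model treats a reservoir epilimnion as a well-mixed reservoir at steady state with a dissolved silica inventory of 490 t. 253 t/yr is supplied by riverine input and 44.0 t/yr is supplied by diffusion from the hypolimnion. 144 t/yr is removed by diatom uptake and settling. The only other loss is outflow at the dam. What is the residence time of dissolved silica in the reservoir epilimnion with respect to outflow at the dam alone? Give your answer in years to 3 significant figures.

3.20 yr

At steady state ΣF_in = ΣF_out.
ΣF_in = 253 + 44.0 = 297.00 t/yr.
Outflow at the dam flux = ΣF_in − (144) = 297.00 − 144.0 = 153.0 t/yr.
τ = M / F = 490 / 153.0 = 3.203 yr.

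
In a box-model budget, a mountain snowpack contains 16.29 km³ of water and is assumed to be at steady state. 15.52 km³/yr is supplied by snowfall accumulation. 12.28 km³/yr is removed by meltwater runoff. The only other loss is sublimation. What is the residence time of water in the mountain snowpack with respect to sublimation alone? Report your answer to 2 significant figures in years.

5.0 yr

At steady state ΣF_in = ΣF_out.
ΣF_in = 15.520 km³/yr.
Sublimation flux = ΣF_in − (12.28) = 15.520 − 12.28 = 3.240 km³/yr.
τ = M / F = 16.29 / 3.240 = 5.028 yr.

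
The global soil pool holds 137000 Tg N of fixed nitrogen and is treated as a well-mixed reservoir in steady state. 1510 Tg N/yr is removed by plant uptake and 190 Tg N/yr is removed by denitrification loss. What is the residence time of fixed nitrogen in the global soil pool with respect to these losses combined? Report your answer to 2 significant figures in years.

81 yr

Total removal = 1510 + 190.0 = 1700.0 Tg N/yr.
τ = M / ΣF_out = 137000 / 1700.0 = 80.59 yr.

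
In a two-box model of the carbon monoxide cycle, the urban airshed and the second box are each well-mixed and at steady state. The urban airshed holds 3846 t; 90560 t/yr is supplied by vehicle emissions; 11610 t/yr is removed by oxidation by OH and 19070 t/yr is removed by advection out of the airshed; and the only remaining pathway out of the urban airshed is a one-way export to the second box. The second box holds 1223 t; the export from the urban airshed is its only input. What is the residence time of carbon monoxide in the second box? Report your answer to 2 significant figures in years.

Balance the urban airshed: ΣF_in = 90560 t/yr.
Export to the second box = ΣF_in − (11610 + 19070) = 59880 t/yr.
At steady state the output of the second box equals its input, 59880 t/yr.
τ = M / F = 1223 / 59880 = 0.02042 yr.

0.020 yr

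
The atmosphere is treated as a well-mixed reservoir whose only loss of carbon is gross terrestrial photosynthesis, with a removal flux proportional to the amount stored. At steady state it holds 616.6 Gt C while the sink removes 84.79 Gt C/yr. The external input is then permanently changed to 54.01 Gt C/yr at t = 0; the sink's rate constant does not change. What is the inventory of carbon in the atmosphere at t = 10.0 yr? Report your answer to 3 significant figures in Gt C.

The sink rate constant is k = F₀/M₀ = 84.79/616.6 = 0.1375 yr⁻¹.
Solving dM/dt = F₁ − kM with M(0) = M₀ gives M(t) = F₁/k + (M₀ − F₁/k)·e^(−kt).
F₁/k = 54.01/0.1375 = 392.77 Gt C; kt = 0.1375 × 10.0 = 1.375, e^(−kt) = 0.2528.
M(10.0) = 392.77 + (616.6 − 392.77) × 0.2528 = 392.77 + 56.59 = 449.35 Gt C.

449 Gt C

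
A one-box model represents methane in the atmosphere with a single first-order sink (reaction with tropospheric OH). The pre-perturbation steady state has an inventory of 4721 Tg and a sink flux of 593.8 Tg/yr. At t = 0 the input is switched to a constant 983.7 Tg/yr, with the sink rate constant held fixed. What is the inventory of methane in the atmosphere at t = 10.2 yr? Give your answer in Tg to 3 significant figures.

6960 Tg

Residence time τ = M₀/F₀ = 7.950 yr. The eventual steady state is M_∞ = M₀·(F₁/F₀) = 4721 × 983.7/593.8 = 7820.9 Tg.
The anomaly ΔM(t) = M(t) − M_∞ decays as ΔM₀·e^(−t/τ) with ΔM₀ = 4721 − 7820.9 = −3100 Tg.
At t = 10.2 yr, e^(−t/τ) = e^(−1.283) = 0.2772, so ΔM = −859.4 Tg and M = 7820.9 − 859.4 = 6961.5 Tg.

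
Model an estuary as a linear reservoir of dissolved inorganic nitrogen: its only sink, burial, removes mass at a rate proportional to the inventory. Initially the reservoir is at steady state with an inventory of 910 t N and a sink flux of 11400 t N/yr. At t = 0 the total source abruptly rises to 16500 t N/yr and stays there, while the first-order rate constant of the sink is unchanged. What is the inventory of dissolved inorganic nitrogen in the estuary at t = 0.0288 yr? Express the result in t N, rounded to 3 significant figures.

The sink rate constant is k = F₀/M₀ = 11400/910 = 12.53 yr⁻¹.
Solving dM/dt = F₁ − kM with M(0) = M₀ gives M(t) = F₁/k + (M₀ − F₁/k)·e^(−kt).
F₁/k = 16500/12.53 = 1317.1 t N; kt = 12.53 × 0.0288 = 0.3608, e^(−kt) = 0.6971.
M(0.0288) = 1317.1 + (910 − 1317.1) × 0.6971 = 1317.1 − 283.8 = 1033.3 t N.

1030 t N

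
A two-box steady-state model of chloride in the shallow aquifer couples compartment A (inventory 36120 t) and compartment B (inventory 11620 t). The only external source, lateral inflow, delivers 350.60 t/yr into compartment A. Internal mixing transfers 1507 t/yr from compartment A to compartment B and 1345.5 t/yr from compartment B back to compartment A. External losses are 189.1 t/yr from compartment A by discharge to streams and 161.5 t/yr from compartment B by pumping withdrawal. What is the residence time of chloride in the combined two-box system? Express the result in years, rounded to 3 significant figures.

Treat the two boxes together as one reservoir: the mixing fluxes between them are internal recycling, so τ = ΣM / Σ(external losses).
M_total = 36120 + 11620 = 47740 t.
ΣF_external_out = 189.1 + 161.5 = 350.60 t/yr.
τ = M_total / ΣF_ext = 47740 / 350.60 = 136.2 yr.

136 yr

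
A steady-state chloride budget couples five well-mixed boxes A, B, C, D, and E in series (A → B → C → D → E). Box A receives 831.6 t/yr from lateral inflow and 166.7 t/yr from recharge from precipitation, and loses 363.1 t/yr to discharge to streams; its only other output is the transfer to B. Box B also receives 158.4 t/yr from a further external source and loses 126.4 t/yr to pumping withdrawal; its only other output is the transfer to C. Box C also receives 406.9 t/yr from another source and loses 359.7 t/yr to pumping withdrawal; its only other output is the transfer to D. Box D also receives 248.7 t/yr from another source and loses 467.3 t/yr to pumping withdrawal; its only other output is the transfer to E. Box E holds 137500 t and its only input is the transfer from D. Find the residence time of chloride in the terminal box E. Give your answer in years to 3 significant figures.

277 yr

Box A: F(A→B) = (831.6 + 166.7) − 363.1 = 635.20 t/yr.
Box B: F(B→C) = (635.20 + 158.4) − 126.4 = 667.20 t/yr.
Box C: F(C→D) = (667.20 + 406.9) − 359.7 = 714.40 t/yr.
Box D: F(D→E) = (714.40 + 248.7) − 467.3 = 495.80 t/yr.
Box E throughput = its input = 495.80 t/yr; τ = 137500 / 495.80 = 277.3 yr.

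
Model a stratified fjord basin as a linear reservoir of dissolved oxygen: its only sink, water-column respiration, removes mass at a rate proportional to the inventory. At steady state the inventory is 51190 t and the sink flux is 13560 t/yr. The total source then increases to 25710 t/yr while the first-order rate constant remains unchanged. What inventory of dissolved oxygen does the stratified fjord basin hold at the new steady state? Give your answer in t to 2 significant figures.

97000 t

Rate constant k = F/M = 13560 / 51190 = 0.2649 yr⁻¹.
At the new steady state, source = k·M_new ⇒ M_new = 25710 / 0.2649 = 97060 t.
(Equivalently M_new = M × F_new/F_old = 51190 × 25710/13560.)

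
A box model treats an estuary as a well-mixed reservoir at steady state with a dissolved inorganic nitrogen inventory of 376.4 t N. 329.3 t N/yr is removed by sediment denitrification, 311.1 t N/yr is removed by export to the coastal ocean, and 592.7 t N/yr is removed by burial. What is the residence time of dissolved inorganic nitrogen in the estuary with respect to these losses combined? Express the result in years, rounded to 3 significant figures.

Total removal = 329.3 + 311.1 + 592.7 = 1233.1 t N/yr.
τ = M / ΣF_out = 376.4 / 1233.1 = 0.3052 yr.

0.305 yr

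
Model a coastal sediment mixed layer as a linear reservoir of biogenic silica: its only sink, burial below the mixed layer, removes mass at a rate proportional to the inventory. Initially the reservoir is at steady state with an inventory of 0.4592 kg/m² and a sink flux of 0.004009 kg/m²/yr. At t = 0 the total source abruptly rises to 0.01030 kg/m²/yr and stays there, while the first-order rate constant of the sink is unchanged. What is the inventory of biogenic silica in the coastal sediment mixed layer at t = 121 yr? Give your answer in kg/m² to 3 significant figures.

0.929 kg/m²

τ = M₀/F₀ = 0.4592/0.004009 = 114.5 yr; rate constant k = 1/τ.
New steady state M_∞ = F₁/k = F₁·τ = 0.01030 × 114.5 = 1.1798 kg/m².
M(t) = M_∞ + (M₀ − M_∞)·e^(−t/τ); t/τ = 121/114.5 = 1.056, so e^(−t/τ) = 0.3477.
M(t) = 1.1798 − 0.7206 × 0.3477 = 0.92923 kg/m².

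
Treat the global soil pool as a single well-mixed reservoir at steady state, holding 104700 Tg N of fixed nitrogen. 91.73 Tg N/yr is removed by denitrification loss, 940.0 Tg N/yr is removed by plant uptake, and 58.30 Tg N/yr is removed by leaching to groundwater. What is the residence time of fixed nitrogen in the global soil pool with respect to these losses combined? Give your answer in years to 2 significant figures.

Total removal = 91.73 + 940.0 + 58.30 = 1090.0 Tg N/yr.
τ = M / ΣF_out = 104700 / 1090.0 = 96.05 yr.

96 yr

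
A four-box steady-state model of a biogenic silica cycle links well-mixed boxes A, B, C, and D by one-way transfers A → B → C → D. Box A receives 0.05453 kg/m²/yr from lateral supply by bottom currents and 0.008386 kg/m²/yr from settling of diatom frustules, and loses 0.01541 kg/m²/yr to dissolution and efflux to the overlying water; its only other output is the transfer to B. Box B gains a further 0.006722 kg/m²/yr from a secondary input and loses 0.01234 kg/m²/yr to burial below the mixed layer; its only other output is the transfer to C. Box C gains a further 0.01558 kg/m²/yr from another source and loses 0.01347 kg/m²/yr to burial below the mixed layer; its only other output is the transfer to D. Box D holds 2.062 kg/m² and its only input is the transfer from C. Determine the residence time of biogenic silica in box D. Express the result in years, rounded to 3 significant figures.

Box A: F(A→B) = (0.05453 + 0.008386) − 0.01541 = 0.047506 kg/m²/yr.
Box B: F(B→C) = (0.047506 + 0.006722) − 0.01234 = 0.041888 kg/m²/yr.
Box C: F(C→D) = (0.041888 + 0.01558) − 0.01347 = 0.043998 kg/m²/yr.
Box D throughput = its input = 0.043998 kg/m²/yr; τ = 2.062 / 0.043998 = 46.87 yr.

46.9 yr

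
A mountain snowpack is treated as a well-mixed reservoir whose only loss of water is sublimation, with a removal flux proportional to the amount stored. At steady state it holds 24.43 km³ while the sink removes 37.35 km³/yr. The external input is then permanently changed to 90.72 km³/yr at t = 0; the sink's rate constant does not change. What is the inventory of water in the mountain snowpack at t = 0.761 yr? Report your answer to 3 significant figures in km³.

The sink rate constant is k = F₀/M₀ = 37.35/24.43 = 1.529 yr⁻¹.
Solving dM/dt = F₁ − kM with M(0) = M₀ gives M(t) = F₁/k + (M₀ − F₁/k)·e^(−kt).
F₁/k = 90.72/1.529 = 59.338 km³; kt = 1.529 × 0.761 = 1.163, e^(−kt) = 0.3124.
M(0.761) = 59.338 + (24.43 − 59.338) × 0.3124 = 59.338 − 10.91 = 48.433 km³.

48.4 km³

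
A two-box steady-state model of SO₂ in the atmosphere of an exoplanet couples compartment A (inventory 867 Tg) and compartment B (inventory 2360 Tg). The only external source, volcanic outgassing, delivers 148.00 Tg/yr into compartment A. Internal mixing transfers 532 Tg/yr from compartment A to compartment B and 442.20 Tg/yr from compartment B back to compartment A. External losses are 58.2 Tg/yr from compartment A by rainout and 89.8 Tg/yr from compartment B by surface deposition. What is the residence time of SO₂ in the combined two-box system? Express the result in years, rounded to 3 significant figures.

21.8 yr

Residence time in the combined system uses the total inventory and the total *external* removal — internal exchanges between the two boxes cancel.
M_total = 867 + 2360 = 3227.0 Tg.
ΣF_external_out = 58.2 + 89.8 = 148.00 Tg/yr.
τ = M_total / ΣF_ext = 3227.0 / 148.00 = 21.80 yr.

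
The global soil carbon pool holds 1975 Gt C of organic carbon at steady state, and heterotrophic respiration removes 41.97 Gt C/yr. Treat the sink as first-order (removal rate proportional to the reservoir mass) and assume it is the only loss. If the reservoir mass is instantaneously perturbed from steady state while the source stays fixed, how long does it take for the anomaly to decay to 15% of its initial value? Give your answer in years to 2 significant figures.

For a linear reservoir the anomaly decays as exp(−t/τ) with τ = M/F = 1975/41.97 = 47.06 yr.
exp(−t/τ) = 0.15 ⇒ t = −τ ln(0.15) = 47.06 × 1.897 = 89.27 yr.

89 yr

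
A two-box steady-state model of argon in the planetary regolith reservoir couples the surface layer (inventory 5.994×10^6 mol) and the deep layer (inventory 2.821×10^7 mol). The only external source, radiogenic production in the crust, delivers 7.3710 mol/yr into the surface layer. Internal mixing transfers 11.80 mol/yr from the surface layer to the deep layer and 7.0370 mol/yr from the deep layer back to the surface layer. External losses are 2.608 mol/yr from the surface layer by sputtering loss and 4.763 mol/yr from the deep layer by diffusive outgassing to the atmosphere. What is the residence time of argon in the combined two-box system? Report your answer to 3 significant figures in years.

4.64×10^6 yr

Treat the two boxes together as one reservoir: the mixing fluxes between them are internal recycling, so τ = ΣM / Σ(external losses).
M_total = 5.994×10^6 + 2.821×10^7 = 3.4204×10^7 mol.
ΣF_external_out = 2.608 + 4.763 = 7.3710 mol/yr.
τ = M_total / ΣF_ext = 3.4204×10^7 / 7.3710 = 4.640×10^6 yr.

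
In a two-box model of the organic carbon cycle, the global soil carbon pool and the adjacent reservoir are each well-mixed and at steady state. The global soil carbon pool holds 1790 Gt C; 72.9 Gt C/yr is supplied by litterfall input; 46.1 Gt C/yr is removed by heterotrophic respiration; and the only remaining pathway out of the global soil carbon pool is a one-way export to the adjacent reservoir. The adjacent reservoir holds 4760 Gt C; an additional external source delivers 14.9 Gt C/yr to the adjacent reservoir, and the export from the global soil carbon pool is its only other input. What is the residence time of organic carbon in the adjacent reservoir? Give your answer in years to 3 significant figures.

114 yr

Balance the global soil carbon pool: ΣF_in = 72.900 Gt C/yr.
Export to the adjacent reservoir = ΣF_in − (46.1) = 26.800 Gt C/yr.
Total input to the adjacent reservoir = 26.800 + 14.9 = 41.700 Gt C/yr; at steady state this equals its total output.
τ = M / F = 4760 / 41.700 = 114.1 yr.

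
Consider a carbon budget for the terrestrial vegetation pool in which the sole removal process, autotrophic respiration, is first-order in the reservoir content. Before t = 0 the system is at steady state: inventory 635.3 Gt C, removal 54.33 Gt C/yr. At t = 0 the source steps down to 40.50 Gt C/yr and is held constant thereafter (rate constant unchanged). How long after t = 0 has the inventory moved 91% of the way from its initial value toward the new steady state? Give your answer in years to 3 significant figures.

28.2 yr

τ = M₀/F₀ = 635.3/54.33 = 11.69 yr.
The remaining gap fraction is e^(−t/τ); 91% covered ⇒ e^(−t/τ) = 0.0900.
t = −τ ln(0.0900) = 11.69 × 2.408 = 28.16 yr.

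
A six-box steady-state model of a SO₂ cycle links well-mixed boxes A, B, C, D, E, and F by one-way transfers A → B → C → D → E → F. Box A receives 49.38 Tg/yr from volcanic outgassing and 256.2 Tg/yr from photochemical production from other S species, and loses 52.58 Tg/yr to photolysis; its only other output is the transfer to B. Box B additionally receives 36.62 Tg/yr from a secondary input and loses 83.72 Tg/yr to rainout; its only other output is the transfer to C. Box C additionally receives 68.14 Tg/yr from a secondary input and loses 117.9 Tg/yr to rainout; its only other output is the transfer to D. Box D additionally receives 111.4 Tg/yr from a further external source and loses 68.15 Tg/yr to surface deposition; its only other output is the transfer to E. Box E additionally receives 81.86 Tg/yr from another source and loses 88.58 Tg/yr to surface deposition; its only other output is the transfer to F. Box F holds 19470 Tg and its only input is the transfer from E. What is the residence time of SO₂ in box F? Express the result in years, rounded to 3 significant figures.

101 yr

Box A: F(A→B) = (49.38 + 256.2) − 52.58 = 253.00 Tg/yr.
Box B: F(B→C) = (253.00 + 36.62) − 83.72 = 205.90 Tg/yr.
Box C: F(C→D) = (205.90 + 68.14) − 117.9 = 156.14 Tg/yr.
Box D: F(D→E) = (156.14 + 111.4) − 68.15 = 199.39 Tg/yr.
Box E: F(E→F) = (199.39 + 81.86) − 88.58 = 192.67 Tg/yr.
Box F throughput = its input = 192.67 Tg/yr; τ = 19470 / 192.67 = 101.1 yr.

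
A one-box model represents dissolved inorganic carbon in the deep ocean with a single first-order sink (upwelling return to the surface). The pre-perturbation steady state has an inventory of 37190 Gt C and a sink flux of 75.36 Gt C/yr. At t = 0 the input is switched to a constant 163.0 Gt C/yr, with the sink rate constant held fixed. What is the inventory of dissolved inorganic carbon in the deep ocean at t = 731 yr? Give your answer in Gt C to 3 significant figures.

The sink rate constant is k = F₀/M₀ = 75.36/37190 = 0.002026 yr⁻¹.
Solving dM/dt = F₁ − kM with M(0) = M₀ gives M(t) = F₁/k + (M₀ − F₁/k)·e^(−kt).
F₁/k = 163.0/0.002026 = 80440 Gt C; kt = 0.002026 × 731 = 1.481, e^(−kt) = 0.2274.
M(731) = 80440 + (37190 − 80440) × 0.2274 = 80440 − 9833 = 70607 Gt C.

70600 Gt C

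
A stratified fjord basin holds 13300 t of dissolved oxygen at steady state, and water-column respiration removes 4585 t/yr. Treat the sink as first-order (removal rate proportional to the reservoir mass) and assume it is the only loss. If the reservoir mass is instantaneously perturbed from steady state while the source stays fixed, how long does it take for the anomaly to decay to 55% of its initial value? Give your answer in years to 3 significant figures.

For a linear reservoir the anomaly decays as exp(−t/τ) with τ = M/F = 13300/4585 = 2.901 yr.
exp(−t/τ) = 0.55 ⇒ t = −τ ln(0.55) = 2.901 × 0.5978 = 1.734 yr.

1.73 yr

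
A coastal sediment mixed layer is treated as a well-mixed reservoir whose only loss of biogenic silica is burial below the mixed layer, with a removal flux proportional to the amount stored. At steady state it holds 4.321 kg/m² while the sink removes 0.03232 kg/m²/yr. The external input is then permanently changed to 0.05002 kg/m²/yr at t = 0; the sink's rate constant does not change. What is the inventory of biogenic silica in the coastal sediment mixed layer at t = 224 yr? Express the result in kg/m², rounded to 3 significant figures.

6.24 kg/m²

τ = M₀/F₀ = 4.321/0.03232 = 133.7 yr; rate constant k = 1/τ.
New steady state M_∞ = F₁/k = F₁·τ = 0.05002 × 133.7 = 6.6874 kg/m².
M(t) = M_∞ + (M₀ − M_∞)·e^(−t/τ); t/τ = 224/133.7 = 1.675, so e^(−t/τ) = 0.1872.
M(t) = 6.6874 − 2.366 × 0.1872 = 6.2444 kg/m².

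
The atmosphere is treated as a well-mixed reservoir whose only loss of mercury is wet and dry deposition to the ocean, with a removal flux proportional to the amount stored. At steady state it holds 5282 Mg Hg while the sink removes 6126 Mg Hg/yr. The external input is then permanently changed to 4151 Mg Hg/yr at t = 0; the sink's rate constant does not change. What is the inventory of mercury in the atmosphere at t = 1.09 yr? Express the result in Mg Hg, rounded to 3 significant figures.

τ = M₀/F₀ = 5282/6126 = 0.8622 yr; rate constant k = 1/τ.
New steady state M_∞ = F₁/k = F₁·τ = 4151 × 0.8622 = 3579.1 Mg Hg.
M(t) = M_∞ + (M₀ − M_∞)·e^(−t/τ); t/τ = 1.09/0.8622 = 1.264, so e^(−t/τ) = 0.2825.
M(t) = 3579.1 + 1703 × 0.2825 = 4060.1 Mg Hg.

4060 Mg Hg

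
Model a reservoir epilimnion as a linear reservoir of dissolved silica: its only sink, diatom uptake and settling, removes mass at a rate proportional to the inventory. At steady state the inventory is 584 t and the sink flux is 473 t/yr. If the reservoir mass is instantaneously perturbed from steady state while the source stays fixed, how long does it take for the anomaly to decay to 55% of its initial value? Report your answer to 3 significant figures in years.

0.738 yr

For a linear reservoir the anomaly decays as exp(−t/τ) with τ = M/F = 584/473 = 1.235 yr.
exp(−t/τ) = 0.55 ⇒ t = −τ ln(0.55) = 1.235 × 0.5978 = 0.7381 yr.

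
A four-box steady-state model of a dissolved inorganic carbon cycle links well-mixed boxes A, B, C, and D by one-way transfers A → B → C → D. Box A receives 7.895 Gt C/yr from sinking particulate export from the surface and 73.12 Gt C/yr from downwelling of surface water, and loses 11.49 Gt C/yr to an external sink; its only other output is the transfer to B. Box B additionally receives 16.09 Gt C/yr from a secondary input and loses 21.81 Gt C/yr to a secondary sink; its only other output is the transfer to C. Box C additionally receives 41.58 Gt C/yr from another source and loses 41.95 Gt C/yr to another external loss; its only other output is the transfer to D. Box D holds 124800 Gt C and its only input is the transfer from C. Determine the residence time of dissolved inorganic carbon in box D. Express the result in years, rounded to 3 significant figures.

1970 yr

Box A: F(A→B) = (7.895 + 73.12) − 11.49 = 69.525 Gt C/yr.
Box B: F(B→C) = (69.525 + 16.09) − 21.81 = 63.805 Gt C/yr.
Box C: F(C→D) = (63.805 + 41.58) − 41.95 = 63.435 Gt C/yr.
Box D throughput = its input = 63.435 Gt C/yr; τ = 124800 / 63.435 = 1967 yr.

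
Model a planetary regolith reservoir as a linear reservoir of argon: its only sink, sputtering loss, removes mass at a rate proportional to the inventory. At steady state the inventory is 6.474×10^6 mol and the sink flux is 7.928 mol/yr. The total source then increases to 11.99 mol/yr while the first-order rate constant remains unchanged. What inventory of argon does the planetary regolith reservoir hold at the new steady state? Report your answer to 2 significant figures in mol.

9.8×10^6 mol

Rate constant k = F/M = 7.928 / 6.474×10^6 = 1.225×10^-6 yr⁻¹.
At the new steady state, source = k·M_new ⇒ M_new = 11.99 / 1.225×10^-6 = 9.791×10^6 mol.
(Equivalently M_new = M × F_new/F_old = 6.474×10^6 × 11.99/7.928.)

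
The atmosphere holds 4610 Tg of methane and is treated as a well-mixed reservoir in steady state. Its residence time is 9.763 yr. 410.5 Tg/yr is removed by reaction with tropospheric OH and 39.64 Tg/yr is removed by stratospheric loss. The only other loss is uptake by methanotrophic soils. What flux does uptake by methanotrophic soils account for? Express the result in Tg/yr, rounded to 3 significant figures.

22.1 Tg/yr

Total removal F = M/τ = 4610 / 9.763 = 472.2 Tg/yr.
Uptake by methanotrophic soils = F − (410.5 + 39.64) = 472.2 − 450.1 = 22.05 Tg/yr.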